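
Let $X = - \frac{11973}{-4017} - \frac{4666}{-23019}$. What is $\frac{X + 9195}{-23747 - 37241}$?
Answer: $- \frac{10904248523}{72299962758} \approx -0.15082$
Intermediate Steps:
$X = \frac{7547431}{2370957}$ ($X = \left(-11973\right) \left(- \frac{1}{4017}\right) - - \frac{4666}{23019} = \frac{307}{103} + \frac{4666}{23019} = \frac{7547431}{2370957} \approx 3.1833$)
$\frac{X + 9195}{-23747 - 37241} = \frac{\frac{7547431}{2370957} + 9195}{-23747 - 37241} = \frac{21808497046}{2370957 \left(-60988\right)} = \frac{21808497046}{2370957} \left(- \frac{1}{60988}\right) = - \frac{10904248523}{72299962758}$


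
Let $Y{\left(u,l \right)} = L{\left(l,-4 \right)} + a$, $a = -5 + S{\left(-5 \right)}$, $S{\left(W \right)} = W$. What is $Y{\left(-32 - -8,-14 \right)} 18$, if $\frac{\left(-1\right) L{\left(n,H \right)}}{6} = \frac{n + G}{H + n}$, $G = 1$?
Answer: $-258$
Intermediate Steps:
$L{\left(n,H \right)} = - \frac{6 \left(1 + n\right)}{H + n}$ ($L{\left(n,H \right)} = - 6 \frac{n + 1}{H + n} = - 6 \frac{1 + n}{H + n} = - \frac{6 \left(1 + n\right)}{H + n}$)
$a = -10$ ($a = -5 - 5 = -10$)
$Y{\left(u,l \right)} = -10 + \frac{6 \left(-1 - l\right)}{-4 + l}$ ($Y{\left(u,l \right)} = \frac{6 \left(-1 - l\right)}{-4 + l} - 10 = -10 + \frac{6 \left(-1 - l\right)}{-4 + l}$)
$Y{\left(-32 - -8,-14 \right)} 18 = \frac{2 \left(17 - -112\right)}{-4 - 14} \cdot 18 = \frac{2 \left(17 + 112\right)}{-18} \cdot 18 = 2 \left(- \frac{1}{18}\right) 129 \cdot 18 = \left(- \frac{43}{3}\right) 18 = -258$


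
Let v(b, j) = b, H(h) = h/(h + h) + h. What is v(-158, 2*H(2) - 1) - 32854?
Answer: -33012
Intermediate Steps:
H(h) = 1/2 + h (H(h) = h/((2*h)) + h = (1/(2*h))*h + h = 1/2 + h)
v(-158, 2*H(2) - 1) - 32854 = -158 - 32854 = -33012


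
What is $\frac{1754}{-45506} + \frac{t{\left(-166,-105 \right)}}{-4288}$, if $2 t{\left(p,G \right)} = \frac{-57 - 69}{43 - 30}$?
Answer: $- \frac{47454049}{1268343232} \approx -0.037414$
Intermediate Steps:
$t{\left(p,G \right)} = - \frac{63}{13}$ ($t{\left(p,G \right)} = \frac{\left(-57 - 69\right) \frac{1}{43 - 30}}{2} = \frac{\left(-126\right) \frac{1}{13}}{2} = \frac{1}{2} \left(- \frac{126}{13}\right) = - \frac{63}{13}$)
$\frac{1754}{-45506} + \frac{t{\left(-166,-105 \right)}}{-4288} = \frac{1754}{-45506} - \frac{63}{13 \left(-4288\right)} = 1754 \left(- \frac{1}{45506}\right) - - \frac{63}{55744} = - \frac{877}{22753} + \frac{63}{55744} = - \frac{47454049}{1268343232}$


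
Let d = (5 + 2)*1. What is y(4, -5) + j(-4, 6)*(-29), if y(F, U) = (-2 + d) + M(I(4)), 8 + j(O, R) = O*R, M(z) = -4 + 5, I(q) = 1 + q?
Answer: 934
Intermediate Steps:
M(z) = 1
j(O, R) = -8 + O*R
d = 7 (d = 7*1 = 7)
y(F, U) = 6 (y(F, U) = (-2 + 7) + 1 = 5 + 1 = 6)
y(4, -5) + j(-4, 6)*(-29) = 6 + (-8 - 4*6)*(-29) = 6 + (-8 - 24)*(-29) = 6 - 32*(-29) = 6 + 928 = 934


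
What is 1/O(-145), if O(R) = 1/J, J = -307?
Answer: -307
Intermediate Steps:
O(R) = -1/307 (O(R) = 1/(-307) = -1/307)
1/O(-145) = 1/(-1/307) = -307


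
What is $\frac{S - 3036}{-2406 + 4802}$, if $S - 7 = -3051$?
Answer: $- \frac{1520}{599} \approx -2.5376$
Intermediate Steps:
$S = -3044$ ($S = 7 - 3051 = -3044$)
$\frac{S - 3036}{-2406 + 4802} = \frac{-3044 - 3036}{-2406 + 4802} = - \frac{6080}{2396} = \left(-6080\right) \frac{1}{2396} = - \frac{1520}{599}$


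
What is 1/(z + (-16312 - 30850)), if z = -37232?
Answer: -1/84394 ≈ -1.1849e-5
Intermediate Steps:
1/(z + (-16312 - 30850)) = 1/(-37232 + (-16312 - 30850)) = 1/(-37232 - 47162) = 1/(-84394) = -1/84394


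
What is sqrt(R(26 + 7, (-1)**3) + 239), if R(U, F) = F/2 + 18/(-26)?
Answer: 3*sqrt(17862)/26 ≈ 15.421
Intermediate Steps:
R(U, F) = -9/13 + F/2 (R(U, F) = F*(1/2) + 18*(-1/26) = F/2 - 9/13 = -9/13 + F/2)
sqrt(R(26 + 7, (-1)**3) + 239) = sqrt((-9/13 + (1/2)*(-1)**3) + 239) = sqrt((-9/13 + (1/2)*(-1)) + 239) = sqrt((-9/13 - 1/2) + 239) = sqrt(-31/26 + 239) = sqrt(6183/26) = 3*sqrt(17862)/26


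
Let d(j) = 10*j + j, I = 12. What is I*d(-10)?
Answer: -1320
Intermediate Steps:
d(j) = 11*j
I*d(-10) = 12*(11*(-10)) = 12*(-110) = -1320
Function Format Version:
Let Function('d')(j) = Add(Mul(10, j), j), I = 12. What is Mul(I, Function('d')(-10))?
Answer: -1320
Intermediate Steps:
Function('d')(j) = Mul(11, j)
Mul(I, Function('d')(-10)) = Mul(12, Mul(11, -10)) = Mul(12, -110) = -1320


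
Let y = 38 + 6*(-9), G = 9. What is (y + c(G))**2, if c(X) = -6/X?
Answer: 2500/9 ≈ 277.78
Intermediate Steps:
y = -16 (y = 38 - 54 = -16)
(y + c(G))**2 = (-16 - 6/9)**2 = (-16 - 6*1/9)**2 = (-16 - 2/3)**2 = (-50/3)**2 = 2500/9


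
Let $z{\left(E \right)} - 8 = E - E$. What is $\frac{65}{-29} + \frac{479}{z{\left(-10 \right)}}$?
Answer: $\frac{13371}{232} \approx 57.634$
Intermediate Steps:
$z{\left(E \right)} = 8$ ($z{\left(E \right)} = 8 + \left(E - E\right) = 8 + 0 = 8$)
$\frac{65}{-29} + \frac{479}{z{\left(-10 \right)}} = \frac{65}{-29} + \frac{479}{8} = 65 \left(- \frac{1}{29}\right) + 479 \cdot \frac{1}{8} = - \frac{65}{29} + \frac{479}{8} = \frac{13371}{232}$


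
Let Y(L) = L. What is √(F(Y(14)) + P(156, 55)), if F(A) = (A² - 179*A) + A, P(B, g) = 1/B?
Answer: 5*I*√558753/78 ≈ 47.917*I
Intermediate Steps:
F(A) = A² - 178*A
√(F(Y(14)) + P(156, 55)) = √(14*(-178 + 14) + 1/156) = √(14*(-164) + 1/156) = √(-2296 + 1/156) = √(-358175/156) = 5*I*√558753/78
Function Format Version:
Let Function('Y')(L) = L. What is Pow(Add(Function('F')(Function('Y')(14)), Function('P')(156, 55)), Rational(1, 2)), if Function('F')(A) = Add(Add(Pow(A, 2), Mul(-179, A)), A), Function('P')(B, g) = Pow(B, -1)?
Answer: Mul(Rational(5, 78), I, Pow(558753, Rational(1, 2))) ≈ Mul(47.917, I)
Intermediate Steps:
Function('F')(A) = Add(Pow(A, 2), Mul(-178, A))
Pow(Add(Function('F')(Function('Y')(14)), Function('P')(156, 55)), Rational(1, 2)) = Pow(Add(Mul(14, Add(-178, 14)), Pow(156, -1)), Rational(1, 2)) = Pow(Add(Mul(14, -164), Rational(1, 156)), Rational(1, 2)) = Pow(Add(-2296, Rational(1, 156)), Rational(1, 2)) = Pow(Rational(-358175, 156), Rational(1, 2)) = Mul(Rational(5, 78), I, Pow(558753, Rational(1, 2)))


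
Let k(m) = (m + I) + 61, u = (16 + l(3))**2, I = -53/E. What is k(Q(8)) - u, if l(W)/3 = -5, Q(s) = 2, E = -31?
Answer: 1975/31 ≈ 63.710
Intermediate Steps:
I = 53/31 (I = -53/(-31) = -53*(-1/31) = 53/31 ≈ 1.7097)
l(W) = -15 (l(W) = 3*(-5) = -15)
u = 1 (u = (16 - 15)**2 = 1**2 = 1)
k(m) = 1944/31 + m (k(m) = (m + 53/31) + 61 = (53/31 + m) + 61 = 1944/31 + m)
k(Q(8)) - u = (1944/31 + 2) - 1*1 = 2006/31 - 1 = 1975/31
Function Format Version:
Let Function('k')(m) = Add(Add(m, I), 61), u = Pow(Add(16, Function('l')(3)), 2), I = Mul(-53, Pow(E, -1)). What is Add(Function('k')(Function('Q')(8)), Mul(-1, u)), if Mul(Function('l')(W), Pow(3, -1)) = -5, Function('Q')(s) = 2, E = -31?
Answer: Rational(1975, 31) ≈ 63.710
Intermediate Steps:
I = Rational(53, 31) (I = Mul(-53, Pow(-31, -1)) = Mul(-53, Rational(-1, 31)) = Rational(53, 31) ≈ 1.7097)
Function('l')(W) = -15 (Function('l')(W) = Mul(3, -5) = -15)
u = 1 (u = Pow(Add(16, -15), 2) = Pow(1, 2) = 1)
Function('k')(m) = Add(Rational(1944, 31), m) (Function('k')(m) = Add(Add(m, Rational(53, 31)), 61) = Add(Add(Rational(53, 31), m), 61) = Add(Rational(1944, 31), m))
Add(Function('k')(Function('Q')(8)), Mul(-1, u)) = Add(Add(Rational(1944, 31), 2), Mul(-1, 1)) = Add(Rational(2006, 31), -1) = Rational(1975, 31)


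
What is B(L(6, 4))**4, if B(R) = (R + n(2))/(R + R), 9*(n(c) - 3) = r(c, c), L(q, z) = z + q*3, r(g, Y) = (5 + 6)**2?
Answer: 895745041/1536953616 ≈ 0.58281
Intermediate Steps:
r(g, Y) = 121 (r(g, Y) = 11**2 = 121)
L(q, z) = z + 3*q
n(c) = 148/9 (n(c) = 3 + (1/9)*121 = 3 + 121/9 = 148/9)
B(R) = (148/9 + R)/(2*R) (B(R) = (R + 148/9)/(R + R) = (148/9 + R)/((2*R)) = (148/9 + R)*(1/(2*R)) = (148/9 + R)/(2*R))
B(L(6, 4))**4 = ((148 + 9*(4 + 3*6))/(18*(4 + 3*6)))**4 = ((148 + 9*(4 + 18))/(18*(4 + 18)))**4 = ((1/18)*(148 + 9*22)/22)**4 = ((1/18)*(1/22)*(148 + 198))**4 = ((1/18)*(1/22)*346)**4 = (173/198)**4 = 895745041/1536953616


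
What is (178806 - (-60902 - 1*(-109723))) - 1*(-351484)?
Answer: 481469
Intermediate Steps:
(178806 - (-60902 - 1*(-109723))) - 1*(-351484) = (178806 - (-60902 + 109723)) + 351484 = (178806 - 1*48821) + 351484 = (178806 - 48821) + 351484 = 129985 + 351484 = 481469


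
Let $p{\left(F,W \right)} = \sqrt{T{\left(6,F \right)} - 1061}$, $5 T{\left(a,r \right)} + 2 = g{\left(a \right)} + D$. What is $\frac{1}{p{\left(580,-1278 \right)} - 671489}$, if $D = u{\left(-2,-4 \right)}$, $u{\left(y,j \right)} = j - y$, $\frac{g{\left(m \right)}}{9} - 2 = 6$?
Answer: $- \frac{3357445}{2254487390842} - \frac{i \sqrt{26185}}{2254487390842} \approx -1.4892 \cdot 10^{-6} - 7.1776 \cdot 10^{-11} i$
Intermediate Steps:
$g{\left(m \right)} = 72$ ($g{\left(m \right)} = 18 + 9 \cdot 6 = 18 + 54 = 72$)
$D = -2$ ($D = -4 - -2 = -4 + 2 = -2$)
$T{\left(a,r \right)} = \frac{68}{5}$ ($T{\left(a,r \right)} = - \frac{2}{5} + \frac{72 - 2}{5} = - \frac{2}{5} + \frac{1}{5} \cdot 70 = - \frac{2}{5} + 14 = \frac{68}{5}$)
$p{\left(F,W \right)} = \frac{i \sqrt{26185}}{5}$ ($p{\left(F,W \right)} = \sqrt{\frac{68}{5} - 1061} = \sqrt{- \frac{5237}{5}} = \frac{i \sqrt{26185}}{5}$)
$\frac{1}{p{\left(580,-1278 \right)} - 671489} = \frac{1}{\frac{i \sqrt{26185}}{5} - 671489} = \frac{1}{-671489 + \frac{i \sqrt{26185}}{5}}$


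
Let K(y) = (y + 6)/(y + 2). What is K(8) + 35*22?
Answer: 3857/5 ≈ 771.40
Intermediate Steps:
K(y) = (6 + y)/(2 + y)
K(8) + 35*22 = (6 + 8)/(2 + 8) + 35*22 = 14/10 + 770 = (⅒)*14 + 770 = 7/5 + 770 = 3857/5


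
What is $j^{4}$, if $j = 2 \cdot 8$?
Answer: $65536$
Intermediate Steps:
$j = 16$
$j^{4} = 16^{4} = 65536$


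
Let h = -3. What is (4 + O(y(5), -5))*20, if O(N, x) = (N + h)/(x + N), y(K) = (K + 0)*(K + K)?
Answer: 908/9 ≈ 100.89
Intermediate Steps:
y(K) = 2*K**2 (y(K) = K*(2*K) = 2*K**2)
O(N, x) = (-3 + N)/(N + x) (O(N, x) = (N - 3)/(x + N) = (-3 + N)/(N + x))
(4 + O(y(5), -5))*20 = (4 + (-3 + 2*5**2)/(2*5**2 - 5))*20 = (4 + (-3 + 2*25)/(2*25 - 5))*20 = (4 + (-3 + 50)/(50 - 5))*20 = (4 + 47/45)*20 = (227/45)*20 = 908/9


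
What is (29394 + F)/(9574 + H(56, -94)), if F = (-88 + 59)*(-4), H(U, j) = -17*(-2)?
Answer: 14755/4804 ≈ 3.0714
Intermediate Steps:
H(U, j) = 34
F = 116 (F = -29*(-4) = 116)
(29394 + F)/(9574 + H(56, -94)) = (29394 + 116)/(9574 + 34) = 29510/9608 = 29510*(1/9608) = 14755/4804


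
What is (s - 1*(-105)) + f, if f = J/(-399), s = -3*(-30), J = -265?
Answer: 78070/399 ≈ 195.66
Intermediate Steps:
s = 90
f = 265/399 (f = -265/(-399) = -265*(-1/399) = 265/399 ≈ 0.66416)
(s - 1*(-105)) + f = (90 - 1*(-105)) + 265/399 = (90 + 105) + 265/399 = 195 + 265/399 = 78070/399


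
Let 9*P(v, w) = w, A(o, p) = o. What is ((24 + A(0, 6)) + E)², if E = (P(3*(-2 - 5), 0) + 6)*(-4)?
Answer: 0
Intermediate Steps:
P(v, w) = w/9
E = -24 (E = ((⅑)*0 + 6)*(-4) = (0 + 6)*(-4) = 6*(-4) = -24)
((24 + A(0, 6)) + E)² = ((24 + 0) - 24)² = (24 - 24)² = 0² = 0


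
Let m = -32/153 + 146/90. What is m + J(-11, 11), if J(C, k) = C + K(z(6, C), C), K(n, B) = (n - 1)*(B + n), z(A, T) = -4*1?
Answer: 50041/765 ≈ 65.413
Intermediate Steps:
z(A, T) = -4
K(n, B) = (-1 + n)*(B + n)
J(C, k) = 20 - 4*C (J(C, k) = C + ((-4)**2 - C - 1*(-4) + C*(-4)) = C + (16 - C + 4 - 4*C) = C + (20 - 5*C) = 20 - 4*C)
m = 1081/765 (m = -32*1/153 + 146*(1/90) = -32/153 + 73/45 = 1081/765 ≈ 1.4131)
m + J(-11, 11) = 1081/765 + (20 - 4*(-11)) = 1081/765 + (20 + 44) = 1081/765 + 64 = 50041/765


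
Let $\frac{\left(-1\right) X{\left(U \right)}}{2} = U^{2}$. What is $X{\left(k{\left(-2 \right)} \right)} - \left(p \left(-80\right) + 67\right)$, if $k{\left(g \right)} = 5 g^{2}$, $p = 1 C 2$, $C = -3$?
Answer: $-1347$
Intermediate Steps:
$p = -6$ ($p = 1 \left(-3\right) 2 = \left(-3\right) 2 = -6$)
$X{\left(U \right)} = - 2 U^{2}$
$X{\left(k{\left(-2 \right)} \right)} - \left(p \left(-80\right) + 67\right) = - 2 \left(5 \left(-2\right)^{2}\right)^{2} - \left(\left(-6\right) \left(-80\right) + 67\right) = - 2 \left(5 \cdot 4\right)^{2} - \left(480 + 67\right) = - 2 \cdot 20^{2} - 547 = \left(-2\right) 400 - 547 = -800 - 547 = -1347$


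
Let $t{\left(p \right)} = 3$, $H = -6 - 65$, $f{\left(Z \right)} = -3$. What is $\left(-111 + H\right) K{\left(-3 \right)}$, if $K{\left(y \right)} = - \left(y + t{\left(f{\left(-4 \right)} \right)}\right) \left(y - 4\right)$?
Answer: $0$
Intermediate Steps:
$H = -71$ ($H = -6 - 65 = -71$)
$K{\left(y \right)} = - \left(-4 + y\right) \left(3 + y\right)$ ($K{\left(y \right)} = - \left(y + 3\right) \left(y - 4\right) = - \left(3 + y\right) \left(-4 + y\right) = - \left(-4 + y\right) \left(3 + y\right)$)
$\left(-111 + H\right) K{\left(-3 \right)} = \left(-111 - 71\right) \left(12 - 3 - \left(-3\right)^{2}\right) = - 182 \left(12 - 3 - 9\right) = \left(-182\right) 0 = 0$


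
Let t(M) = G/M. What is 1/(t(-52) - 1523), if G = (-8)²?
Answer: -13/19815 ≈ -0.00065607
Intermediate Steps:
G = 64
t(M) = 64/M
1/(t(-52) - 1523) = 1/(64/(-52) - 1523) = 1/(64*(-1/52) - 1523) = 1/(-16/13 - 1523) = 1/(-19815/13) = -13/19815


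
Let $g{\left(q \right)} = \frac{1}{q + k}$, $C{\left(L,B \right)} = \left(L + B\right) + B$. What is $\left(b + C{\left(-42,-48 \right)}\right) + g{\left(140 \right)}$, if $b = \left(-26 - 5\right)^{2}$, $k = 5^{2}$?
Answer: $\frac{135796}{165} \approx 823.01$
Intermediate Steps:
$k = 25$
$C{\left(L,B \right)} = L + 2 B$ ($C{\left(L,B \right)} = \left(B + L\right) + B = L + 2 B$)
$g{\left(q \right)} = \frac{1}{25 + q}$ ($g{\left(q \right)} = \frac{1}{q + 25} = \frac{1}{25 + q}$)
$b = 961$ ($b = \left(-31\right)^{2} = 961$)
$\left(b + C{\left(-42,-48 \right)}\right) + g{\left(140 \right)} = \left(961 + \left(-42 + 2 \left(-48\right)\right)\right) + \frac{1}{25 + 140} = \left(961 - 138\right) + \frac{1}{165} = 823 + \frac{1}{165} = \frac{135796}{165}$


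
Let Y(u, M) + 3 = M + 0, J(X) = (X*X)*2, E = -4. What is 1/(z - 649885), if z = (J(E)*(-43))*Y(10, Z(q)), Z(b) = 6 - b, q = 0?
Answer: -1/654013 ≈ -1.5290e-6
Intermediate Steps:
J(X) = 2*X**2 (J(X) = X**2*2 = 2*X**2)
Y(u, M) = -3 + M (Y(u, M) = -3 + (M + 0) = -3 + M)
z = -4128 (z = ((2*(-4)**2)*(-43))*(-3 + (6 - 1*0)) = ((2*16)*(-43))*(-3 + (6 + 0)) = (32*(-43))*(-3 + 6) = -1376*3 = -4128)
1/(z - 649885) = 1/(-4128 - 649885) = 1/(-654013) = -1/654013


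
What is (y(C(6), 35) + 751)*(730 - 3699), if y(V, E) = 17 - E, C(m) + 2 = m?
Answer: -2176277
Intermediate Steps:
C(m) = -2 + m
(y(C(6), 35) + 751)*(730 - 3699) = ((17 - 1*35) + 751)*(730 - 3699) = ((17 - 35) + 751)*(-2969) = (-18 + 751)*(-2969) = 733*(-2969) = -2176277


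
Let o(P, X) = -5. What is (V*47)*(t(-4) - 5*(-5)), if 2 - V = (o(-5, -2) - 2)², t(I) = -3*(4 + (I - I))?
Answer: -28717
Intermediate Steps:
t(I) = -12 (t(I) = -3*(4 + 0) = -3*4 = -12)
V = -47 (V = 2 - (-5 - 2)² = 2 - 1*(-7)² = 2 - 1*49 = 2 - 49 = -47)
(V*47)*(t(-4) - 5*(-5)) = (-47*47)*(-12 - 5*(-5)) = -2209*(-12 - 1*(-25)) = -2209*(-12 + 25) = -2209*13 = -28717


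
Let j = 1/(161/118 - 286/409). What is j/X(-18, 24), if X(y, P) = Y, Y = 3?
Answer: 48262/96303 ≈ 0.50115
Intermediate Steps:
X(y, P) = 3
j = 48262/32101 (j = 1/(161*(1/118) - 286*1/409) = 1/(161/118 - 286/409) = 1/(32101/48262) = 48262/32101 ≈ 1.5034)
j/X(-18, 24) = (48262/32101)/3 = (48262/32101)*(⅓) = 48262/96303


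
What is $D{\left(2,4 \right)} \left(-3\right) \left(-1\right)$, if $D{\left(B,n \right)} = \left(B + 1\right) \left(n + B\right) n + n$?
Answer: $228$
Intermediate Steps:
$D{\left(B,n \right)} = n + n \left(1 + B\right) \left(B + n\right)$ ($D{\left(B,n \right)} = \left(1 + B\right) \left(B + n\right) n + n = n \left(1 + B\right) \left(B + n\right) + n = n + n \left(1 + B\right) \left(B + n\right)$)
$D{\left(2,4 \right)} \left(-3\right) \left(-1\right) = 4 \left(1 + 2 + 4 + 2^{2} + 2 \cdot 4\right) \left(-3\right) \left(-1\right) = 4 \left(1 + 2 + 4 + 4 + 8\right) \left(-3\right) \left(-1\right) = 4 \cdot 19 \left(-3\right) \left(-1\right) = 76 \left(-3\right) \left(-1\right) = \left(-228\right) \left(-1\right) = 228$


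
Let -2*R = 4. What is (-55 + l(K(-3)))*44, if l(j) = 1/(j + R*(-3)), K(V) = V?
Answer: -7216/3 ≈ -2405.3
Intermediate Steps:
R = -2 (R = -½*4 = -2)
l(j) = 1/(6 + j) (l(j) = 1/(j - 2*(-3)) = 1/(j + 6) = 1/(6 + j))
(-55 + l(K(-3)))*44 = (-55 + 1/(6 - 3))*44 = (-55 + 1/3)*44 = (-55 + ⅓)*44 = -164/3*44 = -7216/3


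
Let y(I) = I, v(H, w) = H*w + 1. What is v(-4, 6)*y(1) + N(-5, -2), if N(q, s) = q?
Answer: -28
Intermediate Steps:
v(H, w) = 1 + H*w
v(-4, 6)*y(1) + N(-5, -2) = (1 - 4*6)*1 - 5 = (1 - 24)*1 - 5 = -23*1 - 5 = -23 - 5 = -28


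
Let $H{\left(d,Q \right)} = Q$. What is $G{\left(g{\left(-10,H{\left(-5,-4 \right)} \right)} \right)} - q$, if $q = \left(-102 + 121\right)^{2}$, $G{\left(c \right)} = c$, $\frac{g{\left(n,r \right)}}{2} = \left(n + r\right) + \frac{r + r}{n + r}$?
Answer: $- \frac{2715}{7} \approx -387.86$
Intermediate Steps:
$g{\left(n,r \right)} = 2 n + 2 r + \frac{4 r}{n + r}$ ($g{\left(n,r \right)} = 2 \left(\left(n + r\right) + \frac{r + r}{n + r}\right) = 2 \left(\left(n + r\right) + \frac{2 r}{n + r}\right) = 2 \left(n + r + \frac{2 r}{n + r}\right) = 2 n + 2 r + \frac{4 r}{n + r}$)
$q = 361$ ($q = 19^{2} = 361$)
$G{\left(g{\left(-10,H{\left(-5,-4 \right)} \right)} \right)} - q = \frac{2 \left(\left(-10\right)^{2} + \left(-4\right)^{2} + 2 \left(-4\right) + 2 \left(-10\right) \left(-4\right)\right)}{-10 - 4} - 361 = \frac{2 \left(100 + 16 - 8 + 80\right)}{-14} - 361 = 2 \left(- \frac{1}{14}\right) 188 - 361 = - \frac{188}{7} - 361 = - \frac{2715}{7}$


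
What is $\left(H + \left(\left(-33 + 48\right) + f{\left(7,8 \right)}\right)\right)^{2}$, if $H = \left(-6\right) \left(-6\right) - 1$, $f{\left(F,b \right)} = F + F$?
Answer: $4096$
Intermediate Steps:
$f{\left(F,b \right)} = 2 F$
$H = 35$ ($H = 36 - 1 = 35$)
$\left(H + \left(\left(-33 + 48\right) + f{\left(7,8 \right)}\right)\right)^{2} = \left(35 + \left(\left(-33 + 48\right) + 2 \cdot 7\right)\right)^{2} = \left(35 + \left(15 + 14\right)\right)^{2} = \left(35 + 29\right)^{2} = 64^{2} = 4096$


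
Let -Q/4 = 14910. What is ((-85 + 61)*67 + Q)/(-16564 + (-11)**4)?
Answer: 20416/641 ≈ 31.850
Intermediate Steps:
Q = -59640 (Q = -4*14910 = -59640)
((-85 + 61)*67 + Q)/(-16564 + (-11)**4) = ((-85 + 61)*67 - 59640)/(-16564 + (-11)**4) = (-24*67 - 59640)/(-16564 + 14641) = (-1608 - 59640)/(-1923) = -61248*(-1/1923) = 20416/641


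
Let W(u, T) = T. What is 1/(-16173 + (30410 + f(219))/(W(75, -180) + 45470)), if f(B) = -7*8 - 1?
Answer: -45290/732444817 ≈ -6.1834e-5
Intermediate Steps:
f(B) = -57 (f(B) = -56 - 1 = -57)
1/(-16173 + (30410 + f(219))/(W(75, -180) + 45470)) = 1/(-16173 + (30410 - 57)/(-180 + 45470)) = 1/(-16173 + 30353/45290) = 1/(-732444817/45290) = -45290/732444817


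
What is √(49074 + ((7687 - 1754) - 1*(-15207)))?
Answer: √70214 ≈ 264.98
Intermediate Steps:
√(49074 + ((7687 - 1754) - 1*(-15207))) = √(49074 + (5933 + 15207)) = √(49074 + 21140) = √70214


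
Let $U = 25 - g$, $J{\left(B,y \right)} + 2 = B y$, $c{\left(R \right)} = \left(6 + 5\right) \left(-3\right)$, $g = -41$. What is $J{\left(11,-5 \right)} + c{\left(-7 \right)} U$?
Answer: $-2235$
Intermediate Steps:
$c{\left(R \right)} = -33$ ($c{\left(R \right)} = 11 \left(-3\right) = -33$)
$J{\left(B,y \right)} = -2 + B y$
$U = 66$ ($U = 25 - -41 = 25 + 41 = 66$)
$J{\left(11,-5 \right)} + c{\left(-7 \right)} U = \left(-2 + 11 \left(-5\right)\right) - 2178 = \left(-2 - 55\right) - 2178 = -57 - 2178 = -2235$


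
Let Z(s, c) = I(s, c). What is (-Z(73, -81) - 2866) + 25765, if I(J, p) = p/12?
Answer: 91623/4 ≈ 22906.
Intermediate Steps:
I(J, p) = p/12 (I(J, p) = p*(1/12) = p/12)
Z(s, c) = c/12
(-Z(73, -81) - 2866) + 25765 = (-(-81)/12 - 2866) + 25765 = (-1*(-27/4) - 2866) + 25765 = (27/4 - 2866) + 25765 = -11437/4 + 25765 = 91623/4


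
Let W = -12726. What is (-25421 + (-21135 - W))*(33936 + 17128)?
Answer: -1727495120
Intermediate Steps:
(-25421 + (-21135 - W))*(33936 + 17128) = (-25421 + (-21135 - 1*(-12726)))*(33936 + 17128) = (-25421 + (-21135 + 12726))*51064 = (-25421 - 8409)*51064 = -33830*51064 = -1727495120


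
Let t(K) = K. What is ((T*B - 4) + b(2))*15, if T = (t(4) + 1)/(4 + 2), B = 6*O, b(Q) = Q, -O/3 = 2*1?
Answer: -480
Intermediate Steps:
O = -6 ≈ -6.0000
B = -36 (B = 6*(-6) = -36)
T = ⅚ (T = (4 + 1)/(4 + 2) = 5/6 = 5*(⅙) = ⅚ ≈ 0.83333)
((T*B - 4) + b(2))*15 = (((⅚)*(-36) - 4) + 2)*15 = ((-30 - 4) + 2)*15 = (-34 + 2)*15 = -32*15 = -480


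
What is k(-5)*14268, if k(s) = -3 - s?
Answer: 28536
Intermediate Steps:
k(-5)*14268 = (-3 - 1*(-5))*14268 = (-3 + 5)*14268 = 2*14268 = 28536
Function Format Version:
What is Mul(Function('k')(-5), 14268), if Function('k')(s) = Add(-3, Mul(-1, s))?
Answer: 28536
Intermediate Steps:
Mul(Function('k')(-5), 14268) = Mul(Add(-3, Mul(-1, -5)), 14268) = Mul(Add(-3, 5), 14268) = Mul(2, 14268) = 28536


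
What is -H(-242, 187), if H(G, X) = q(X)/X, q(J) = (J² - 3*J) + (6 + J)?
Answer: -34601/187 ≈ -185.03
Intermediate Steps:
q(J) = 6 + J² - 2*J
H(G, X) = (6 + X² - 2*X)/X
-H(-242, 187) = -(-2 + 187 + 6/187) = -1*34601/187 = -34601/187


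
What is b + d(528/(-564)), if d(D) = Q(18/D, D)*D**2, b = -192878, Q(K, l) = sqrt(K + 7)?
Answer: -192878 + 88*I*sqrt(5918)/2209 ≈ -1.9288e+5 + 3.0646*I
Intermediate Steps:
Q(K, l) = sqrt(7 + K)
d(D) = D**2*sqrt(7 + 18/D) (d(D) = sqrt(7 + 18/D)*D**2 = D**2*sqrt(7 + 18/D))
b + d(528/(-564)) = -192878 + (528/(-564))**2*sqrt(7 + 18/((528/(-564)))) = -192878 + (528*(-1/564))**2*sqrt(7 + 18/((528*(-1/564)))) = -192878 + (-44/47)**2*sqrt(7 + 18/(-44/47)) = -192878 + 1936*sqrt(7 + 18*(-47/44))/2209 = -192878 + 1936*sqrt(7 - 423/22)/2209 = -192878 + 1936*sqrt(-269/22)/2209 = -192878 + 1936*(I*sqrt(5918)/22)/2209 = -192878 + 88*I*sqrt(5918)/2209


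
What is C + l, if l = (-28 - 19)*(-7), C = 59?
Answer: 388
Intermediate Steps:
l = 329 (l = -47*(-7) = 329)
C + l = 59 + 329 = 388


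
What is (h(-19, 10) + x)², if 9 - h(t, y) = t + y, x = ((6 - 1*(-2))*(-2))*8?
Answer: 12100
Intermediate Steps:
x = -128 (x = ((6 + 2)*(-2))*8 = (8*(-2))*8 = -16*8 = -128)
h(t, y) = 9 - t - y (h(t, y) = 9 - (t + y) = 9 + (-t - y) = 9 - t - y)
(h(-19, 10) + x)² = ((9 - 1*(-19) - 1*10) - 128)² = ((9 + 19 - 10) - 128)² = (18 - 128)² = (-110)² = 12100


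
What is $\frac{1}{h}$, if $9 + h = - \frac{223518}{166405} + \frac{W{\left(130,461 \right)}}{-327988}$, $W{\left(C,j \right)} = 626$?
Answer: $- \frac{27289421570}{282312489787} \approx -0.096664$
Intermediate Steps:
$h = - \frac{282312489787}{27289421570}$ ($h = -9 + \left(- \frac{223518}{166405} + \frac{626}{-327988}\right) = -9 + \left(\left(-223518\right) \frac{1}{166405} + 626 \left(- \frac{1}{327988}\right)\right) = -9 - \frac{36707695657}{27289421570} = - \frac{282312489787}{27289421570} \approx -10.345$)
$\frac{1}{h} = \frac{1}{- \frac{282312489787}{27289421570}} = - \frac{27289421570}{282312489787}$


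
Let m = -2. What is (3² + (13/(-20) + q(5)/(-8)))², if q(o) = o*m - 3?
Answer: 159201/1600 ≈ 99.501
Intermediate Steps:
q(o) = -3 - 2*o (q(o) = o*(-2) - 3 = -2*o - 3 = -3 - 2*o)
(3² + (13/(-20) + q(5)/(-8)))² = (3² + (13/(-20) + (-3 - 2*5)/(-8)))² = (9 + (13*(-1/20) + (-3 - 10)*(-⅛)))² = (9 + (-13/20 - 13*(-⅛)))² = (9 + (-13/20 + 13/8))² = (9 + 39/40)² = (399/40)² = 159201/1600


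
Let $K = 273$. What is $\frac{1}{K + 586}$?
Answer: $\frac{1}{859} \approx 0.0011641$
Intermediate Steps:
$\frac{1}{K + 586} = \frac{1}{273 + 586} = \frac{1}{859}$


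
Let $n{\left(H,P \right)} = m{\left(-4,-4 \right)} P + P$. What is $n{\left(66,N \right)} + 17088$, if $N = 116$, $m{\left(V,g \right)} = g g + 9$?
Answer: $20104$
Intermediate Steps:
$m{\left(V,g \right)} = 9 + g^{2}$ ($m{\left(V,g \right)} = g^{2} + 9 = 9 + g^{2}$)
$n{\left(H,P \right)} = 26 P$ ($n{\left(H,P \right)} = \left(9 + \left(-4\right)^{2}\right) P + P = \left(9 + 16\right) P + P = 25 P + P = 26 P$)
$n{\left(66,N \right)} + 17088 = 26 \cdot 116 + 17088 = 3016 + 17088 = 20104$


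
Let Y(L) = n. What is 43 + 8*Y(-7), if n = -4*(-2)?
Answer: 107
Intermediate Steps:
n = 8
Y(L) = 8
43 + 8*Y(-7) = 43 + 8*8 = 43 + 64 = 107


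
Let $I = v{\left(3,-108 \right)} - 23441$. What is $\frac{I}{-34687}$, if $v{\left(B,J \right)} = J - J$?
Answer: $\frac{23441}{34687} \approx 0.67579$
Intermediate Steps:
$v{\left(B,J \right)} = 0$
$I = -23441$ ($I = 0 - 23441 = -23441$)
$\frac{I}{-34687} = - \frac{23441}{-34687} = \left(-23441\right) \left(- \frac{1}{34687}\right) = \frac{23441}{34687}$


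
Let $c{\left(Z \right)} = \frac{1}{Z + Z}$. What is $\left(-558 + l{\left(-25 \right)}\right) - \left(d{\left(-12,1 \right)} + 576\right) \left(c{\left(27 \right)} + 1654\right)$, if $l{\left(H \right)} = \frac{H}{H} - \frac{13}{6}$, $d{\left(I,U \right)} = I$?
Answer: $- \frac{16801661}{18} \approx -9.3343 \cdot 10^{5}$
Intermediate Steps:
$c{\left(Z \right)} = \frac{1}{2 Z}$
$l{\left(H \right)} = - \frac{7}{6}$ ($l{\left(H \right)} = 1 - \frac{13}{6} = - \frac{7}{6}$)
$\left(-558 + l{\left(-25 \right)}\right) - \left(d{\left(-12,1 \right)} + 576\right) \left(c{\left(27 \right)} + 1654\right) = \left(-558 - \frac{7}{6}\right) - \left(-12 + 576\right) \left(\frac{1}{2 \cdot 27} + 1654\right) = - \frac{3355}{6} - 564 \left(\frac{1}{2} \cdot \frac{1}{27} + 1654\right) = - \frac{3355}{6} - 564 \left(\frac{1}{54} + 1654\right) = - \frac{3355}{6} - 564 \cdot \frac{89317}{54} = - \frac{3355}{6} - \frac{8395798}{9} = - \frac{16801661}{18}$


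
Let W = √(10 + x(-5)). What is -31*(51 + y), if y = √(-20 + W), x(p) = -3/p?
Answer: -1581 - 31*I*√(500 - 5*√265)/5 ≈ -1581.0 - 126.85*I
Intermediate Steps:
W = √265/5 (W = √(10 - 3/(-5)) = √(10 - 3*(-⅕)) = √(10 + ⅗) = √(53/5) = √265/5 ≈ 3.2558)
y = √(-20 + √265/5) ≈ 4.092*I
-31*(51 + y) = -31*(51 + √(-500 + 5*√265)/5) = -1581 - 31*√(-500 + 5*√265)/5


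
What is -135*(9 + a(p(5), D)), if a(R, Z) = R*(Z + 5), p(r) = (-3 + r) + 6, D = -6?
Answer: -135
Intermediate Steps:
p(r) = 3 + r
a(R, Z) = R*(5 + Z)
-135*(9 + a(p(5), D)) = -135*(9 + (3 + 5)*(5 - 6)) = -135*(9 + 8*(-1)) = -135*(9 - 8) = -135*1 = -135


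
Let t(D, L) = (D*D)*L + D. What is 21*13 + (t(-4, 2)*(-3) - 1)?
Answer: 188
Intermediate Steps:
t(D, L) = D + L*D² (t(D, L) = D²*L + D = L*D² + D = D + L*D²)
21*13 + (t(-4, 2)*(-3) - 1) = 21*13 + (-4*(1 - 4*2)*(-3) - 1) = 273 + (-4*(1 - 8)*(-3) - 1) = 273 + (-4*(-7)*(-3) - 1) = 273 + (28*(-3) - 1) = 273 + (-84 - 1) = 273 - 85 = 188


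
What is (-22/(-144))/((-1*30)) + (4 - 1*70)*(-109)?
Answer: 15539029/2160 ≈ 7194.0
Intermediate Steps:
(-22/(-144))/((-1*30)) + (4 - 1*70)*(-109) = -22*(-1/144)/(-30) + (4 - 70)*(-109) = (11/72)*(-1/30) - 66*(-109) = -11/2160 + 7194 = 15539029/2160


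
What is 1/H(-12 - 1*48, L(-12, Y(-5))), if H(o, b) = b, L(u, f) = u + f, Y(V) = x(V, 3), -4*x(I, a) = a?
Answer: -4/51 ≈ -0.078431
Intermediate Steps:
x(I, a) = -a/4
Y(V) = -3/4 (Y(V) = -1/4*3 = -3/4)
L(u, f) = f + u
1/H(-12 - 1*48, L(-12, Y(-5))) = 1/(-3/4 - 12) = 1/(-51/4) = -4/51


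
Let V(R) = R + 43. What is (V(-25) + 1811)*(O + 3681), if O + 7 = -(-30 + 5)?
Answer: 6765471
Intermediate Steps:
V(R) = 43 + R
O = 18 (O = -7 - (-30 + 5) = -7 - 1*(-25) = -7 + 25 = 18)
(V(-25) + 1811)*(O + 3681) = ((43 - 25) + 1811)*(18 + 3681) = (18 + 1811)*3699 = 1829*3699 = 6765471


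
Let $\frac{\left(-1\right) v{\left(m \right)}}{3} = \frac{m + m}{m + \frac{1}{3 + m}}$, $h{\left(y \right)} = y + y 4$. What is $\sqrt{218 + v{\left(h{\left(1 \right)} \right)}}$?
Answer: $\frac{\sqrt{356618}}{41} \approx 14.565$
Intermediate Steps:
$h{\left(y \right)} = 5 y$ ($h{\left(y \right)} = y + 4 y = 5 y$)
$v{\left(m \right)} = - \frac{6 m}{m + \frac{1}{3 + m}}$ ($v{\left(m \right)} = - 3 \frac{m + m}{m + \frac{1}{3 + m}} = - 3 \frac{2 m}{m + \frac{1}{3 + m}} = - \frac{6 m}{m + \frac{1}{3 + m}}$)
$\sqrt{218 + v{\left(h{\left(1 \right)} \right)}} = \sqrt{218 - \frac{6 \cdot 5 \cdot 1 \left(3 + 5 \cdot 1\right)}{1 + \left(5 \cdot 1\right)^{2} + 3 \cdot 5 \cdot 1}} = \sqrt{218 - \frac{30 \left(3 + 5\right)}{1 + 5^{2} + 3 \cdot 5}} = \sqrt{218 - 30 \frac{1}{1 + 25 + 15} \cdot 8} = \sqrt{218 - 30 \cdot \frac{1}{41} \cdot 8} = \sqrt{218 - \frac{240}{41}} = \sqrt{\frac{8698}{41}} = \frac{\sqrt{356618}}{41}$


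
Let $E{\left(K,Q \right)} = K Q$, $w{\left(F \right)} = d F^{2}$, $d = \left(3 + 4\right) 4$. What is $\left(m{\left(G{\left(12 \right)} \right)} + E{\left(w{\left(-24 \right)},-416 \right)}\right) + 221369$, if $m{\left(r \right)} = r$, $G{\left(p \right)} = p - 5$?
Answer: $-6487872$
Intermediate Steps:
$G{\left(p \right)} = -5 + p$ ($G{\left(p \right)} = p - 5 = -5 + p$)
$d = 28$ ($d = 7 \cdot 4 = 28$)
$w{\left(F \right)} = 28 F^{2}$
$\left(m{\left(G{\left(12 \right)} \right)} + E{\left(w{\left(-24 \right)},-416 \right)}\right) + 221369 = \left(\left(-5 + 12\right) + 28 \left(-24\right)^{2} \left(-416\right)\right) + 221369 = \left(7 + 28 \cdot 576 \left(-416\right)\right) + 221369 = \left(7 + 16128 \left(-416\right)\right) + 221369 = \left(7 - 6709248\right) + 221369 = -6709241 + 221369 = -6487872$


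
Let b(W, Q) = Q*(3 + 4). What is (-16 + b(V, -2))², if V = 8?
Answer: 900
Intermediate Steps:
b(W, Q) = 7*Q (b(W, Q) = Q*7 = 7*Q)
(-16 + b(V, -2))² = (-16 + 7*(-2))² = (-16 - 14)² = (-30)² = 900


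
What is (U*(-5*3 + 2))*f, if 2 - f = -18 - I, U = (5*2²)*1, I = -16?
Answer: -1040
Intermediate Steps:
U = 20 (U = (5*4)*1 = 20*1 = 20)
f = 4 (f = 2 - (-18 - 1*(-16)) = 2 - (-18 + 16) = 2 - 1*(-2) = 2 + 2 = 4)
(U*(-5*3 + 2))*f = (20*(-5*3 + 2))*4 = (20*(-15 + 2))*4 = (20*(-13))*4 = -260*4 = -1040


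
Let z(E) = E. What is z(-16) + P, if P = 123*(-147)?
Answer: -18097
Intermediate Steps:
P = -18081
z(-16) + P = -16 - 18081 = -18097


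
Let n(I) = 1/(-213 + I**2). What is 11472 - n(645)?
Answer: 4770195263/415812 ≈ 11472.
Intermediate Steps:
11472 - n(645) = 11472 - 1/(-213 + 645**2) = 11472 - 1/(-213 + 416025) = 11472 - 1/415812 = 4770195263/415812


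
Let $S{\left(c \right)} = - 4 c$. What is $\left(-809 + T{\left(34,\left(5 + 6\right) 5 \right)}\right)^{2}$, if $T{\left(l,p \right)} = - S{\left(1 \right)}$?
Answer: $648025$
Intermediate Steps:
$T{\left(l,p \right)} = 4$ ($T{\left(l,p \right)} = - \left(-4\right) 1 = \left(-1\right) \left(-4\right) = 4$)
$\left(-809 + T{\left(34,\left(5 + 6\right) 5 \right)}\right)^{2} = \left(-809 + 4\right)^{2} = \left(-805\right)^{2} = 648025$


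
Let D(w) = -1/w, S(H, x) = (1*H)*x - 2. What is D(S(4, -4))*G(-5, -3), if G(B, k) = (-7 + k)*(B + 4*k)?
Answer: 85/9 ≈ 9.4444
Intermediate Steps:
S(H, x) = -2 + H*x (S(H, x) = H*x - 2 = -2 + H*x)
D(S(4, -4))*G(-5, -3) = (-1/(-2 + 4*(-4)))*(-28*(-3) - 7*(-5) + 4*(-3)**2 - 5*(-3)) = (-1/(-2 - 16))*(84 + 35 + 4*9 + 15) = (-1/(-18))*(84 + 35 + 36 + 15) = -1*(-1/18)*170 = (1/18)*170 = 85/9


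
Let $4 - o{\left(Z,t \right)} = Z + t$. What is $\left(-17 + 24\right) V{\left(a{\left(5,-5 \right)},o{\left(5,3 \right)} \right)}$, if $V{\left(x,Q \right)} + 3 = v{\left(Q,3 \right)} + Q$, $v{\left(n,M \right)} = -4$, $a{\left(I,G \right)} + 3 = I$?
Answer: $-77$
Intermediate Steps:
$o{\left(Z,t \right)} = 4 - Z - t$ ($o{\left(Z,t \right)} = 4 - \left(Z + t\right) = 4 - Z - t$)
$a{\left(I,G \right)} = -3 + I$
$V{\left(x,Q \right)} = -7 + Q$ ($V{\left(x,Q \right)} = -3 + \left(-4 + Q\right) = -7 + Q$)
$\left(-17 + 24\right) V{\left(a{\left(5,-5 \right)},o{\left(5,3 \right)} \right)} = \left(-17 + 24\right) \left(-7 - 4\right) = 7 \left(-7 - 4\right) = 7 \left(-11\right) = -77$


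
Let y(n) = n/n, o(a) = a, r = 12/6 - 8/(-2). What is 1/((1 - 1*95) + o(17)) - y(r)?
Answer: -78/77 ≈ -1.0130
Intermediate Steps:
r = 6 (r = 12*(⅙) - 8*(-½) = 2 + 4 = 6)
y(n) = 1
1/((1 - 1*95) + o(17)) - y(r) = 1/((1 - 1*95) + 17) - 1*1 = 1/((1 - 95) + 17) - 1 = 1/(-94 + 17) - 1 = 1/(-77) - 1 = -1/77 - 1 = -78/77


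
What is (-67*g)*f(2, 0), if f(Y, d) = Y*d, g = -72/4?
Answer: 0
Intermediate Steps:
g = -18 (g = -72*¼ = -18)
(-67*g)*f(2, 0) = (-67*(-18))*(2*0) = 1206*0 = 0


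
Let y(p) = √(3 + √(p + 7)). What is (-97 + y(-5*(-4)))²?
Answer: (97 - √3*√(1 + √3))² ≈ 8861.8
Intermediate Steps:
y(p) = √(3 + √(7 + p))
(-97 + y(-5*(-4)))² = (-97 + √(3 + √(7 - 5*(-4))))² = (-97 + √(3 + √(7 + 20)))² = (-97 + √(3 + √27))² = (-97 + √(3 + 3*√3))²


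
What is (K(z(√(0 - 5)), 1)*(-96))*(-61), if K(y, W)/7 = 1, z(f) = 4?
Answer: 40992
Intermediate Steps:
K(y, W) = 7 (K(y, W) = 7*1 = 7)
(K(z(√(0 - 5)), 1)*(-96))*(-61) = (7*(-96))*(-61) = -672*(-61) = 40992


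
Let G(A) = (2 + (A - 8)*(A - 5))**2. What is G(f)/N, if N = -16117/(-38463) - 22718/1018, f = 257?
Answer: -19272071854171875/107174416 ≈ -1.7982e+8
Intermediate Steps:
G(A) = (2 + (-8 + A)*(-5 + A))**2
N = -428697664/19577667 (N = -16117*(-1/38463) - 22718*1/1018 = 16117/38463 - 11359/509 = -428697664/19577667 ≈ -21.897)
G(f)/N = (42 + 257**2 - 13*257)**2/(-428697664/19577667) = (42 + 66049 - 3341)**2*(-19577667/428697664) = 62750**2*(-19577667/428697664) = 3937562500*(-19577667/428697664) = -19272071854171875/107174416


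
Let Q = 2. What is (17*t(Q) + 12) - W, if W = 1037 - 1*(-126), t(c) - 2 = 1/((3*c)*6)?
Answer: -40195/36 ≈ -1116.5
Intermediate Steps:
t(c) = 2 + 1/(18*c) (t(c) = 2 + 1/((3*c)*6) = 2 + 1/(18*c))
W = 1163 (W = 1037 + 126 = 1163)
(17*t(Q) + 12) - W = (17*(2 + (1/18)/2) + 12) - 1*1163 = (17*(2 + (1/18)*(1/2)) + 12) - 1163 = (17*(2 + 1/36) + 12) - 1163 = (17*(73/36) + 12) - 1163 = (1241/36 + 12) - 1163 = 1673/36 - 1163 = -40195/36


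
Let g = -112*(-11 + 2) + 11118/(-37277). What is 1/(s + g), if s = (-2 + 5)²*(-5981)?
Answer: -37277/1969019535 ≈ -1.8932e-5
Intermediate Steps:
s = -53829 (s = 3²*(-5981) = 9*(-5981) = -53829)
g = 37564098/37277 (g = -112*(-9) + 11118*(-1/37277) = 1008 - 11118/37277 = 37564098/37277 ≈ 1007.7)
1/(s + g) = 1/(-53829 + 37564098/37277) = 1/(-1969019535/37277) = -37277/1969019535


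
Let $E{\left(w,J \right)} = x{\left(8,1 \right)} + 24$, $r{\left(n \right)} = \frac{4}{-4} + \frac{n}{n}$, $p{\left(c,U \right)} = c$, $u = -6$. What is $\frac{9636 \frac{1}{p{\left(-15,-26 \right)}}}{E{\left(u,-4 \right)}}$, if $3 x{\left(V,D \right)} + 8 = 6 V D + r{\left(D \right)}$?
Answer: $- \frac{2409}{140} \approx -17.207$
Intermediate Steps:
$r{\left(n \right)} = 0$ ($r{\left(n \right)} = 4 \left(- \frac{1}{4}\right) + 1 = -1 + 1 = 0$)
$x{\left(V,D \right)} = - \frac{8}{3} + 2 D V$ ($x{\left(V,D \right)} = - \frac{8}{3} + \frac{6 V D + 0}{3} = - \frac{8}{3} + \frac{6 D V + 0}{3} = - \frac{8}{3} + \frac{6 D V}{3} = - \frac{8}{3} + 2 D V$)
$E{\left(w,J \right)} = \frac{112}{3}$ ($E{\left(w,J \right)} = \left(- \frac{8}{3} + 2 \cdot 1 \cdot 8\right) + 24 = \left(- \frac{8}{3} + 16\right) + 24 = \frac{40}{3} + 24 = \frac{112}{3}$)
$\frac{9636 \frac{1}{p{\left(-15,-26 \right)}}}{E{\left(u,-4 \right)}} = \frac{9636 \frac{1}{-15}}{\frac{112}{3}} = 9636 \left(- \frac{1}{15}\right) \frac{3}{112} = \left(- \frac{3212}{5}\right) \frac{3}{112} = - \frac{2409}{140}$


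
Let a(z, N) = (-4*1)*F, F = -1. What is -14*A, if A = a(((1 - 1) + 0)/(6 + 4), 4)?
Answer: -56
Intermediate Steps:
a(z, N) = 4 (a(z, N) = -4*1*(-1) = -4*(-1) = 4)
A = 4
-14*A = -14*4 = -56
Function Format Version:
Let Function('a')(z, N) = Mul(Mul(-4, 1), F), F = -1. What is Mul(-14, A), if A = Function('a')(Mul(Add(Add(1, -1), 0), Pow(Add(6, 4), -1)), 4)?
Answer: -56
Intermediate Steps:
Function('a')(z, N) = 4 (Function('a')(z, N) = Mul(Mul(-4, 1), -1) = Mul(-4, -1) = 4)
A = 4
Mul(-14, A) = Mul(-14, 4) = -56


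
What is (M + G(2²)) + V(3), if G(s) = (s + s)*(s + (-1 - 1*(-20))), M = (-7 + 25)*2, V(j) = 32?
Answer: 252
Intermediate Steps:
M = 36 (M = 18*2 = 36)
G(s) = 2*s*(19 + s) (G(s) = (2*s)*(s + (-1 + 20)) = (2*s)*(s + 19) = (2*s)*(19 + s) = 2*s*(19 + s))
(M + G(2²)) + V(3) = (36 + 2*2²*(19 + 2²)) + 32 = (36 + 2*4*(19 + 4)) + 32 = (36 + 2*4*23) + 32 = (36 + 184) + 32 = 220 + 32 = 252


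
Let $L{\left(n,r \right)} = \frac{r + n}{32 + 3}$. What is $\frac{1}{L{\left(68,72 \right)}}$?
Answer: $\frac{1}{4} \approx 0.25$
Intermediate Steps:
$L{\left(n,r \right)} = \frac{n}{35} + \frac{r}{35}$ ($L{\left(n,r \right)} = \frac{n + r}{35} = \left(n + r\right) \frac{1}{35} = \frac{n}{35} + \frac{r}{35}$)
$\frac{1}{L{\left(68,72 \right)}} = \frac{1}{\frac{1}{35} \cdot 68 + \frac{1}{35} \cdot 72} = \frac{1}{\frac{68}{35} + \frac{72}{35}} = \frac{1}{4}$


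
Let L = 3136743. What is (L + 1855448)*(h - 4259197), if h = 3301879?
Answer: -4779114303738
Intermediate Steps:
(L + 1855448)*(h - 4259197) = (3136743 + 1855448)*(3301879 - 4259197) = 4992191*(-957318) = -4779114303738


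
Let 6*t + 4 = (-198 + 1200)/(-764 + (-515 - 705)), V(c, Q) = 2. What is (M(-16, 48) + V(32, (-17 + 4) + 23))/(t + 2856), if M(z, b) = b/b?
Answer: 17856/16994443 ≈ 0.0010507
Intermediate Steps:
M(z, b) = 1
t = -4469/5952 (t = -2/3 + ((-198 + 1200)/(-764 + (-515 - 705)))/6 = -2/3 + (1002/(-764 - 1220))/6 = -2/3 + (1002/(-1984))/6 = -2/3 + (1002*(-1/1984))/6 = -2/3 + (1/6)*(-501/992) = -2/3 - 167/1984 = -4469/5952 ≈ -0.75084)
(M(-16, 48) + V(32, (-17 + 4) + 23))/(t + 2856) = (1 + 2)/(-4469/5952 + 2856) = 3/(16994443/5952) = 3*(5952/16994443) = 17856/16994443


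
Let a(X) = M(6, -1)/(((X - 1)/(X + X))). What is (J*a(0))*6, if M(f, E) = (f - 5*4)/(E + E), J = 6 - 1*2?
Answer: 0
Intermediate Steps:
J = 4 (J = 6 - 2 = 4)
M(f, E) = (-20 + f)/(2*E) (M(f, E) = (f - 20)/((2*E)) = (-20 + f)*(1/(2*E)) = (-20 + f)/(2*E))
a(X) = 14*X/(-1 + X) (a(X) = ((½)*(-20 + 6)/(-1))/(((X - 1)/(X + X))) = ((½)*(-1)*(-14))/(((-1 + X)/((2*X)))) = 7/(((-1 + X)*(1/(2*X)))) = 7/(((-1 + X)/(2*X))) = 7*(2*X/(-1 + X)) = 14*X/(-1 + X))
(J*a(0))*6 = (4*(14*0/(-1 + 0)))*6 = (4*(14*0/(-1)))*6 = (4*(14*0*(-1)))*6 = (4*0)*6 = 0*6 = 0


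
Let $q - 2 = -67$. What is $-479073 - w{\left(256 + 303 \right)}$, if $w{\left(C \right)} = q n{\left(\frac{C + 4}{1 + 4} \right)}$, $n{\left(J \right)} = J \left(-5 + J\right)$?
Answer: $\frac{1542257}{5} \approx 3.0845 \cdot 10^{5}$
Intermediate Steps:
$q = -65$ ($q = 2 - 67 = -65$)
$w{\left(C \right)} = - 65 \left(- \frac{21}{5} + \frac{C}{5}\right) \left(\frac{4}{5} + \frac{C}{5}\right)$ ($w{\left(C \right)} = - 65 \frac{C + 4}{1 + 4} \left(-5 + \frac{C + 4}{1 + 4}\right) = - 65 \frac{4 + C}{5} \left(-5 + \frac{4 + C}{5}\right) = - 65 \left(4 + C\right) \frac{1}{5} \left(-5 + \left(4 + C\right) \frac{1}{5}\right) = - 65 \left(\frac{4}{5} + \frac{C}{5}\right) \left(-5 + \left(\frac{4}{5} + \frac{C}{5}\right)\right) = - 65 \left(\frac{4}{5} + \frac{C}{5}\right) \left(- \frac{21}{5} + \frac{C}{5}\right) = - 65 \left(- \frac{21}{5} + \frac{C}{5}\right) \left(\frac{4}{5} + \frac{C}{5}\right)$)
$-479073 - w{\left(256 + 303 \right)} = -479073 - - \frac{13 \left(-21 + \left(256 + 303\right)\right) \left(4 + \left(256 + 303\right)\right)}{5} = -479073 - - \frac{13 \left(-21 + 559\right) \left(4 + 559\right)}{5} = -479073 - \left(- \frac{13}{5}\right) 538 \cdot 563 = -479073 - - \frac{3937622}{5} = -479073 + \frac{3937622}{5} = \frac{1542257}{5}$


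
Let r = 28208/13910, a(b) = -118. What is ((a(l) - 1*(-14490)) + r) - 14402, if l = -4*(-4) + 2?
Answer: -194546/6955 ≈ -27.972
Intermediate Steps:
l = 18 (l = 16 + 2 = 18)
r = 14104/6955 (r = 28208*(1/13910) = 14104/6955 ≈ 2.0279)
((a(l) - 1*(-14490)) + r) - 14402 = ((-118 - 1*(-14490)) + 14104/6955) - 14402 = ((-118 + 14490) + 14104/6955) - 14402 = (14372 + 14104/6955) - 14402 = 99971364/6955 - 14402 = -194546/6955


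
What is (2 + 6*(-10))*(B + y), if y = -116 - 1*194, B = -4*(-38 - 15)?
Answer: 5684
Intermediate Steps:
B = 212 (B = -4*(-53) = 212)
y = -310 (y = -116 - 194 = -310)
(2 + 6*(-10))*(B + y) = (2 + 6*(-10))*(212 - 310) = (2 - 60)*(-98) = -58*(-98) = 5684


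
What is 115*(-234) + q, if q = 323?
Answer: -26587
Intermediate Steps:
115*(-234) + q = 115*(-234) + 323 = -26910 + 323 = -26587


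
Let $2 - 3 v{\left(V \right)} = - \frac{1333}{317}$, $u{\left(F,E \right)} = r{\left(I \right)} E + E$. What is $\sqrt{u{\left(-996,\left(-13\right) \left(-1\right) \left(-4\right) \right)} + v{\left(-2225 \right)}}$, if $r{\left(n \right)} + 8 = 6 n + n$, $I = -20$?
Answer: $\frac{\sqrt{6915111861}}{951} \approx 87.442$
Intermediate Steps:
$r{\left(n \right)} = -8 + 7 n$ ($r{\left(n \right)} = -8 + \left(6 n + n\right) = -8 + 7 n$)
$u{\left(F,E \right)} = - 147 E$ ($u{\left(F,E \right)} = \left(-8 + 7 \left(-20\right)\right) E + E = \left(-8 - 140\right) E + E = - 148 E + E = - 147 E$)
$v{\left(V \right)} = \frac{1967}{951}$ ($v{\left(V \right)} = \frac{2}{3} - \frac{\left(-1333\right) \frac{1}{317}}{3} = \frac{2}{3} - - \frac{1333}{951} = \frac{2}{3} + \frac{1333}{951} = \frac{1967}{951}$)
$\sqrt{u{\left(-996,\left(-13\right) \left(-1\right) \left(-4\right) \right)} + v{\left(-2225 \right)}} = \sqrt{- 147 \left(-13\right) \left(-1\right) \left(-4\right) + \frac{1967}{951}} = \sqrt{- 147 \cdot 13 \left(-4\right) + \frac{1967}{951}} = \sqrt{\left(-147\right) \left(-52\right) + \frac{1967}{951}} = \sqrt{7644 + \frac{1967}{951}} = \sqrt{\frac{7271411}{951}} = \frac{\sqrt{6915111861}}{951}$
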